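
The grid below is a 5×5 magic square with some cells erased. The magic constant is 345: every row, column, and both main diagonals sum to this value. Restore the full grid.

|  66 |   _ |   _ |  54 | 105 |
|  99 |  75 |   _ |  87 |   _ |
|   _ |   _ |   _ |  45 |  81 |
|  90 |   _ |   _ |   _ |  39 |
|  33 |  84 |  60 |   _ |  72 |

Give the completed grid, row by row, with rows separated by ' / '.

66 42 78 54 105 / 99 75 36 87 48 / 57 93 69 45 81 / 90 51 102 63 39 / 33 84 60 96 72

Row 5 needs 345; the known cells sum to 249, so (5,4) = 96.
The remaining cell in column 1 is (3,1) = 345 − 288 = 57.
The remaining cell in column 4 is (4,4) = 345 − 282 = 63.
The remaining cell in column 5 is (2,5) = 345 − 297 = 48.
From main diagonal, 345 − (66 + 75 + 63 + 72) gives (3,3) = 69.
Anti-diagonal needs 345; the known cells sum to 294, so (4,2) = 51.
Using row 2: 99 + 75 + 87 + 48 + ? → (2,3) = 345 − 309 = 36.
Row 3 needs 345; the known cells sum to 252, so (3,2) = 93.
From row 4, 345 − (90 + 51 + 63 + 39) gives (4,3) = 102.
From column 2, 345 − (75 + 93 + 51 + 84) gives (1,2) = 42.
From column 3, 345 − (36 + 69 + 102 + 60) gives (1,3) = 78.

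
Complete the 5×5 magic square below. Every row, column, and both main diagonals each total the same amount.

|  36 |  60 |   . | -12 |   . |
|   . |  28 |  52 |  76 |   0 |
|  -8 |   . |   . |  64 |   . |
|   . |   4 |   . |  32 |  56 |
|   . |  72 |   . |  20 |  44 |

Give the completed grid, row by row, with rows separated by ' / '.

Column 4 is already complete: -12 + 76 + 64 + 32 + 20 = 180, so that is the magic constant.
Row 2 needs 180; the known cells sum to 156, so (2,1) = 24.
Column 2 must total 180; the given cells sum to 164, so (3,2) = 16.
Using main diagonal: 36 + 28 + 32 + 44 + ? → (3,3) = 180 − 140 = 40.
The remaining cell in row 3 is (3,5) = 180 − 112 = 68.
The remaining cell in column 5 is (1,5) = 180 − 168 = 12.
Anti-diagonal must total 180; the given cells sum to 132, so (5,1) = 48.
Using row 1: 36 + 60 + (-12) + 12 + ? → (1,3) = 180 − 96 = 84.
From row 5, 180 − (48 + 72 + 20 + 44) gives (5,3) = -4.
From column 1, 180 − (36 + 24 + (-8) + 48) gives (4,1) = 80.
Column 3 needs 180; the known cells sum to 172, so (4,3) = 8.

36 60 84 -12 12 / 24 28 52 76 0 / -8 16 40 64 68 / 80 4 8 32 56 / 48 72 -4 20 44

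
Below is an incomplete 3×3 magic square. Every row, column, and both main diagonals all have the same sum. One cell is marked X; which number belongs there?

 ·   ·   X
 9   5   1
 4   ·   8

Row 2 is complete and sums to 15; that is the magic constant.
Using row 3: 4 + 8 + ? → (3,2) = 15 − 12 = 3.
Column 1 needs 15; the known cells sum to 13, so (1,1) = 2.
Column 2 needs 15; the known cells sum to 8, so (1,2) = 7.
Using column 3: 1 + 8 + ? → (1,3) = 15 − 9 = 6.

6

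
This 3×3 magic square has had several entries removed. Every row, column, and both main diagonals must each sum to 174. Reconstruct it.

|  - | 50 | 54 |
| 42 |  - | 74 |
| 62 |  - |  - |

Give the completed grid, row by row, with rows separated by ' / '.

70 50 54 / 42 58 74 / 62 66 46

Using row 1: 50 + 54 + ? → (1,1) = 174 − 104 = 70.
From row 2, 174 − (42 + 74) gives (2,2) = 58.
The remaining cell in column 2 is (3,2) = 174 − 108 = 66.
From column 3, 174 − (54 + 74) gives (3,3) = 46.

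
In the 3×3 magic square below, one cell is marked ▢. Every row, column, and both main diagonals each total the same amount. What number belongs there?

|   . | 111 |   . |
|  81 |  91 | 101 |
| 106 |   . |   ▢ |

96

Row 2 is complete and sums to 273; that is the magic constant.
Using column 1: 81 + 106 + ? → (1,1) = 273 − 187 = 86.
Column 2 must total 273; the given cells sum to 202, so (3,2) = 71.
Using main diagonal: 86 + 91 + ? → (3,3) = 273 − 177 = 96.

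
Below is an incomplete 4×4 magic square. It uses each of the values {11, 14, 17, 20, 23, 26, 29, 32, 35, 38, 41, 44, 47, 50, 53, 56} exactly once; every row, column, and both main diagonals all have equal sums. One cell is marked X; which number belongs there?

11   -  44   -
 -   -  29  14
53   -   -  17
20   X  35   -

The 16 entries sum to 536, so each line sums to 536/4 = 134.
The remaining cell in column 1 is (2,1) = 134 − 84 = 50.
Column 3: 44 + 29 + 35 + ? = 134, so (3,3) = 26.
Row 2: 50 + 29 + 14 + ? = 134, so (2,2) = 41.
From row 3, 134 − (53 + 26 + 17) gives (3,2) = 38.
Main diagonal must total 134; the given cells sum to 78, so (4,4) = 56.
Anti-diagonal: 29 + 38 + 20 + ? = 134, so (1,4) = 47.
From row 1, 134 − (11 + 44 + 47) gives (1,2) = 32.
Row 4 must total 134; the given cells sum to 111, so (4,2) = 23.

23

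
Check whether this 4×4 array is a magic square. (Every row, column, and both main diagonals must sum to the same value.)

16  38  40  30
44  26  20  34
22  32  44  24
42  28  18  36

No — column 3 sums to 122 but column 1 sums to 124.

Row 1: 16 + 38 + 40 + 30 = 124.
Row 2: 44 + 26 + 20 + 34 = 124.
Row 3: 22 + 32 + 44 + 24 = 122.
Row 4: 42 + 28 + 18 + 36 = 124.
Column 1: 16 + 44 + 22 + 42 = 124.
Column 2: 38 + 26 + 32 + 28 = 124.
Column 3: 40 + 20 + 44 + 18 = 122.
Column 4: 30 + 34 + 24 + 36 = 124.
Main diagonal: 16 + 26 + 44 + 36 = 122.
Anti-diagonal: 30 + 20 + 32 + 42 = 124.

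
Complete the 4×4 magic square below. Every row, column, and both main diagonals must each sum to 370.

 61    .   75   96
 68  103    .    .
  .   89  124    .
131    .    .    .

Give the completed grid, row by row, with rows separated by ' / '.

61 138 75 96 / 68 103 54 145 / 110 89 124 47 / 131 40 117 82

From row 1, 370 − (61 + 75 + 96) gives (1,2) = 138.
The remaining cell in column 1 is (3,1) = 370 − 260 = 110.
Using column 2: 138 + 103 + 89 + ? → (4,2) = 370 − 330 = 40.
Main diagonal: 61 + 103 + 124 + ? = 370, so (4,4) = 82.
The remaining cell in anti-diagonal is (2,3) = 370 − 316 = 54.
The remaining cell in row 2 is (2,4) = 370 − 225 = 145.
Using row 3: 110 + 89 + 124 + ? → (3,4) = 370 − 323 = 47.
From row 4, 370 − (131 + 40 + 82) gives (4,3) = 117.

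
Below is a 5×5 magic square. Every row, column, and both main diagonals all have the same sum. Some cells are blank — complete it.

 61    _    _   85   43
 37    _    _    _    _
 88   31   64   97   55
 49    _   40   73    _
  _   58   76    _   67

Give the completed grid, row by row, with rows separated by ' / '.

61 94 52 85 43 / 37 70 103 46 79 / 88 31 64 97 55 / 49 82 40 73 91 / 100 58 76 34 67

Row 3 is already complete: 88 + 31 + 64 + 97 + 55 = 335, so that is the magic constant.
The remaining cell in column 1 is (5,1) = 335 − 235 = 100.
Main diagonal: 61 + 64 + 73 + 67 + ? = 335, so (2,2) = 70.
The remaining cell in row 5 is (5,4) = 335 − 301 = 34.
Column 4 must total 335; the given cells sum to 289, so (2,4) = 46.
Anti-diagonal: 43 + 46 + 64 + 100 + ? = 335, so (4,2) = 82.
The remaining cell in row 4 is (4,5) = 335 − 244 = 91.
Column 2 must total 335; the given cells sum to 241, so (1,2) = 94.
Using column 5: 43 + 55 + 91 + 67 + ? → (2,5) = 335 − 256 = 79.
Using row 1: 61 + 94 + 85 + 43 + ? → (1,3) = 335 − 283 = 52.
From row 2, 335 − (37 + 70 + 46 + 79) gives (2,3) = 103.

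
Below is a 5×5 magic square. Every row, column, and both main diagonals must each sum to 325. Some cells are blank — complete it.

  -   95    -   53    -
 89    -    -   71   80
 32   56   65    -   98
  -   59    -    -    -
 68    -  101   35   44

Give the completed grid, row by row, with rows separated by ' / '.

The remaining cell in row 3 is (3,4) = 325 − 251 = 74.
Row 5 must total 325; the given cells sum to 248, so (5,2) = 77.
Using column 2: 95 + 56 + 59 + 77 + ? → (2,2) = 325 − 287 = 38.
Column 4: 53 + 71 + 74 + 35 + ? = 325, so (4,4) = 92.
Main diagonal must total 325; the given cells sum to 239, so (1,1) = 86.
Anti-diagonal: 71 + 65 + 59 + 68 + ? = 325, so (1,5) = 62.
Using row 1: 86 + 95 + 53 + 62 + ? → (1,3) = 325 − 296 = 29.
The remaining cell in row 2 is (2,3) = 325 − 278 = 47.
Column 1: 86 + 89 + 32 + 68 + ? = 325, so (4,1) = 50.
Column 3 must total 325; the given cells sum to 242, so (4,3) = 83.
From column 5, 325 − (62 + 80 + 98 + 44) gives (4,5) = 41.

86 95 29 53 62 / 89 38 47 71 80 / 32 56 65 74 98 / 50 59 83 92 41 / 68 77 101 35 44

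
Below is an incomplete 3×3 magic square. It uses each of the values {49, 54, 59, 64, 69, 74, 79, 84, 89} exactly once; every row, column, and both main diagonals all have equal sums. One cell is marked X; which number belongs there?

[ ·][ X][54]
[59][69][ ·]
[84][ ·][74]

The 9 entries sum to 621, so each line sums to 621/3 = 207.
The remaining cell in row 2 is (2,3) = 207 − 128 = 79.
Row 3 must total 207; the given cells sum to 158, so (3,2) = 49.
Column 1 needs 207; the known cells sum to 143, so (1,1) = 64.
The remaining cell in column 2 is (1,2) = 207 − 118 = 89.

89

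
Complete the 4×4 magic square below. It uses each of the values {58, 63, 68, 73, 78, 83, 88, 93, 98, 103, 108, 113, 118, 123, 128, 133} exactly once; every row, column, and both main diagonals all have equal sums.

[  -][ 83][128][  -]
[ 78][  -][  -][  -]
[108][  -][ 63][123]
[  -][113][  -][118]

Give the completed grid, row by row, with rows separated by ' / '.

103 83 128 68 / 78 98 133 73 / 108 88 63 123 / 93 113 58 118

The 16 entries sum to 1528, so each line sums to 1528/4 = 382.
Row 3: 108 + 63 + 123 + ? = 382, so (3,2) = 88.
The remaining cell in column 2 is (2,2) = 382 − 284 = 98.
Main diagonal needs 382; the known cells sum to 279, so (1,1) = 103.
Row 1 must total 382; the given cells sum to 314, so (1,4) = 68.
Column 1 must total 382; the given cells sum to 289, so (4,1) = 93.
Column 4: 68 + 123 + 118 + ? = 382, so (2,4) = 73.
The remaining cell in anti-diagonal is (2,3) = 382 − 249 = 133.
Row 4 must total 382; the given cells sum to 324, so (4,3) = 58.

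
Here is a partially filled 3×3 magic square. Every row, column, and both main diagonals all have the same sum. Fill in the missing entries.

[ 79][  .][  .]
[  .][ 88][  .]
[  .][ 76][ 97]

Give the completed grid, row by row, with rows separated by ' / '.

79 100 85 / 94 88 82 / 91 76 97

Main diagonal is already complete: 79 + 88 + 97 = 264, so that is the magic constant.
The remaining cell in row 3 is (3,1) = 264 − 173 = 91.
Column 1: 79 + 91 + ? = 264, so (2,1) = 94.
Using column 2: 88 + 76 + ? → (1,2) = 264 − 164 = 100.
Anti-diagonal must total 264; the given cells sum to 179, so (1,3) = 85.
Using row 2: 94 + 88 + ? → (2,3) = 264 − 182 = 82.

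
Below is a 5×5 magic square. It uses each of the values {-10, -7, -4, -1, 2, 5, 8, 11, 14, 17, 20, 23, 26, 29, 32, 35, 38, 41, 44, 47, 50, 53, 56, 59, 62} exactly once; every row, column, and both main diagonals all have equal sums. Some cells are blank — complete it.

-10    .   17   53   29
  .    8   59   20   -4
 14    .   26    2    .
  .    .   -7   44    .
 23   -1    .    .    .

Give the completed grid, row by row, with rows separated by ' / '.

The 25 entries sum to 650, so each line sums to 650/5 = 130.
Row 1 must total 130; the given cells sum to 89, so (1,2) = 41.
Row 2 must total 130; the given cells sum to 83, so (2,1) = 47.
From column 1, 130 − (-10 + 47 + 14 + 23) gives (4,1) = 56.
Column 3 needs 130; the known cells sum to 95, so (5,3) = 35.
Column 4 needs 130; the known cells sum to 119, so (5,4) = 11.
Using main diagonal: -10 + 8 + 26 + 44 + ? → (5,5) = 130 − 68 = 62.
Anti-diagonal must total 130; the given cells sum to 98, so (4,2) = 32.
From row 4, 130 − (56 + 32 + (-7) + 44) gives (4,5) = 5.
Using column 2: 41 + 8 + 32 + (-1) + ? → (3,2) = 130 − 80 = 50.
Column 5: 29 + (-4) + 5 + 62 + ? = 130, so (3,5) = 38.

-10 41 17 53 29 / 47 8 59 20 -4 / 14 50 26 2 38 / 56 32 -7 44 5 / 23 -1 35 11 62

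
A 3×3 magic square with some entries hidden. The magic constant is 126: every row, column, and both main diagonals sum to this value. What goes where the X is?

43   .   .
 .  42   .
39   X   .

46

Column 1 needs 126; the known cells sum to 82, so (2,1) = 44.
The remaining cell in main diagonal is (3,3) = 126 − 85 = 41.
Using anti-diagonal: 42 + 39 + ? → (1,3) = 126 − 81 = 45.
From row 1, 126 − (43 + 45) gives (1,2) = 38.
Row 2 must total 126; the given cells sum to 86, so (2,3) = 40.
From row 3, 126 − (39 + 41) gives (3,2) = 46.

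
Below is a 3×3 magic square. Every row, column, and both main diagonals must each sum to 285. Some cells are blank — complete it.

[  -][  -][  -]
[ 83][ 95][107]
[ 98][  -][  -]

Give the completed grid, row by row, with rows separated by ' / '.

Column 1 needs 285; the known cells sum to 181, so (1,1) = 104.
From main diagonal, 285 − (104 + 95) gives (3,3) = 86.
The remaining cell in anti-diagonal is (1,3) = 285 − 193 = 92.
Row 1: 104 + 92 + ? = 285, so (1,2) = 89.
Using row 3: 98 + 86 + ? → (3,2) = 285 − 184 = 101.

104 89 92 / 83 95 107 / 98 101 86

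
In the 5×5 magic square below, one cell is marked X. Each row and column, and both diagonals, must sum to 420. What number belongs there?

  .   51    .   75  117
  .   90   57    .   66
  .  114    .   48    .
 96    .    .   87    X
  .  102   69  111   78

54

Using row 5: 102 + 69 + 111 + 78 + ? → (5,1) = 420 − 360 = 60.
Column 2: 51 + 90 + 114 + 102 + ? = 420, so (4,2) = 63.
Column 4 needs 420; the known cells sum to 321, so (2,4) = 99.
Anti-diagonal: 117 + 99 + 63 + 60 + ? = 420, so (3,3) = 81.
Row 2 must total 420; the given cells sum to 312, so (2,1) = 108.
Main diagonal must total 420; the given cells sum to 336, so (1,1) = 84.
Row 1 must total 420; the given cells sum to 327, so (1,3) = 93.
Column 1: 84 + 108 + 96 + 60 + ? = 420, so (3,1) = 72.
Column 3 must total 420; the given cells sum to 300, so (4,3) = 120.
The remaining cell in row 3 is (3,5) = 420 − 315 = 105.
From row 4, 420 − (96 + 63 + 120 + 87) gives (4,5) = 54.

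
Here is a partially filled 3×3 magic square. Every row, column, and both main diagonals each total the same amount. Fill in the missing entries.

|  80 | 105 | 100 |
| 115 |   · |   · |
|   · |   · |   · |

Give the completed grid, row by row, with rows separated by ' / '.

80 105 100 / 115 95 75 / 90 85 110

Row 1 is already complete: 80 + 105 + 100 = 285, so that is the magic constant.
The remaining cell in column 1 is (3,1) = 285 − 195 = 90.
The remaining cell in anti-diagonal is (2,2) = 285 − 190 = 95.
Row 2 needs 285; the known cells sum to 210, so (2,3) = 75.
Column 2 needs 285; the known cells sum to 200, so (3,2) = 85.
Column 3 needs 285; the known cells sum to 175, so (3,3) = 110.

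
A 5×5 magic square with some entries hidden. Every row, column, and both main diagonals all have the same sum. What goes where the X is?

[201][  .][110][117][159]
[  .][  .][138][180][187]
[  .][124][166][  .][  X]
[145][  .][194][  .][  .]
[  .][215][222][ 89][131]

Column 3 is complete and sums to 830; that is the magic constant.
Using row 1: 201 + 110 + 117 + 159 + ? → (1,2) = 830 − 587 = 243.
Row 5 must total 830; the given cells sum to 657, so (5,1) = 173.
From anti-diagonal, 830 − (159 + 180 + 166 + 173) gives (4,2) = 152.
Column 2 must total 830; the given cells sum to 734, so (2,2) = 96.
Using main diagonal: 201 + 96 + 166 + 131 + ? → (4,4) = 830 − 594 = 236.
Row 2 must total 830; the given cells sum to 601, so (2,1) = 229.
From row 4, 830 − (145 + 152 + 194 + 236) gives (4,5) = 103.
The remaining cell in column 1 is (3,1) = 830 − 748 = 82.
The remaining cell in column 4 is (3,4) = 830 − 622 = 208.
The remaining cell in column 5 is (3,5) = 830 − 580 = 250.

250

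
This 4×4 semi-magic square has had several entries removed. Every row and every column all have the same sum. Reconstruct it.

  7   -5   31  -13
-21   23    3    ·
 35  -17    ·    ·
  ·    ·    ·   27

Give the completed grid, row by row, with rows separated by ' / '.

Row 1 is already complete: 7 + -5 + 31 + -13 = 20, so that is the magic constant.
The remaining cell in row 2 is (2,4) = 20 − 5 = 15.
The remaining cell in column 1 is (4,1) = 20 − 21 = -1.
Using column 2: -5 + 23 + (-17) + ? → (4,2) = 20 − 1 = 19.
Column 4 needs 20; the known cells sum to 29, so (3,4) = -9.
From row 3, 20 − (35 + (-17) + (-9)) gives (3,3) = 11.
Row 4 needs 20; the known cells sum to 45, so (4,3) = -25.

7 -5 31 -13 / -21 23 3 15 / 35 -17 11 -9 / -1 19 -25 27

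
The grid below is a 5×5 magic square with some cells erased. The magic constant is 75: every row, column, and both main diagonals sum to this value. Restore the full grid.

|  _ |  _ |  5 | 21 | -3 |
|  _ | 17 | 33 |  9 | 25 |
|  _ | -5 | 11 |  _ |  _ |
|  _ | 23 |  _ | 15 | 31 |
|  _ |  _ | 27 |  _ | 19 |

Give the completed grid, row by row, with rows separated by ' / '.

Row 2 needs 75; the known cells sum to 84, so (2,1) = -9.
Column 3 must total 75; the given cells sum to 76, so (4,3) = -1.
Using column 5: -3 + 25 + 31 + 19 + ? → (3,5) = 75 − 72 = 3.
Main diagonal needs 75; the known cells sum to 62, so (1,1) = 13.
Anti-diagonal needs 75; the known cells sum to 40, so (5,1) = 35.
Row 1: 13 + 5 + 21 + (-3) + ? = 75, so (1,2) = 39.
Row 4: 23 + (-1) + 15 + 31 + ? = 75, so (4,1) = 7.
Column 1 must total 75; the given cells sum to 46, so (3,1) = 29.
From column 2, 75 − (39 + 17 + (-5) + 23) gives (5,2) = 1.
Row 3 must total 75; the given cells sum to 38, so (3,4) = 37.
Row 5 needs 75; the known cells sum to 82, so (5,4) = -7.

13 39 5 21 -3 / -9 17 33 9 25 / 29 -5 11 37 3 / 7 23 -1 15 31 / 35 1 27 -7 19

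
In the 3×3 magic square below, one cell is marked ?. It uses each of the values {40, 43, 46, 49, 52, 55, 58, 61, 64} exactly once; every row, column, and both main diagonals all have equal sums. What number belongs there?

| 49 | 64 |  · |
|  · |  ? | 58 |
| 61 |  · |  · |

52

The 9 entries sum to 468, so each line sums to 468/3 = 156.
Row 1: 49 + 64 + ? = 156, so (1,3) = 43.
Column 1 must total 156; the given cells sum to 110, so (2,1) = 46.
Column 3 needs 156; the known cells sum to 101, so (3,3) = 55.
From main diagonal, 156 − (49 + 55) gives (2,2) = 52.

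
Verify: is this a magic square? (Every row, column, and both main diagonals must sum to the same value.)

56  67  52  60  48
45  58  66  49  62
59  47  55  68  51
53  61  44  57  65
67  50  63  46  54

No — row 5 sums to 280 but row 1 sums to 283.

Row 1: 56 + 67 + 52 + 60 + 48 = 283.
Row 2: 45 + 58 + 66 + 49 + 62 = 280.
Row 3: 59 + 47 + 55 + 68 + 51 = 280.
Row 4: 53 + 61 + 44 + 57 + 65 = 280.
Row 5: 67 + 50 + 63 + 46 + 54 = 280.
Column 1: 56 + 45 + 59 + 53 + 67 = 280.
Column 2: 67 + 58 + 47 + 61 + 50 = 283.
Column 3: 52 + 66 + 55 + 44 + 63 = 280.
Column 4: 60 + 49 + 68 + 57 + 46 = 280.
Column 5: 48 + 62 + 51 + 65 + 54 = 280.
Main diagonal: 56 + 58 + 55 + 57 + 54 = 280.
Anti-diagonal: 48 + 49 + 55 + 61 + 67 = 280.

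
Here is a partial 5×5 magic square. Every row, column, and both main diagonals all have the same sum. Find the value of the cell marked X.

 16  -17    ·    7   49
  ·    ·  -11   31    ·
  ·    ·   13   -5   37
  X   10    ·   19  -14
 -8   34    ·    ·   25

28

Anti-diagonal is complete and sums to 95; that is the magic constant.
Row 1 must total 95; the given cells sum to 55, so (1,3) = 40.
Using column 4: 7 + 31 + (-5) + 19 + ? → (5,4) = 95 − 52 = 43.
Column 5 needs 95; the known cells sum to 97, so (2,5) = -2.
From main diagonal, 95 − (16 + 13 + 19 + 25) gives (2,2) = 22.
Row 2: 22 + (-11) + 31 + (-2) + ? = 95, so (2,1) = 55.
Using row 5: -8 + 34 + 43 + 25 + ? → (5,3) = 95 − 94 = 1.
Column 2: -17 + 22 + 10 + 34 + ? = 95, so (3,2) = 46.
Column 3 must total 95; the given cells sum to 43, so (4,3) = 52.
The remaining cell in row 3 is (3,1) = 95 − 91 = 4.
Row 4: 10 + 52 + 19 + (-14) + ? = 95, so (4,1) = 28.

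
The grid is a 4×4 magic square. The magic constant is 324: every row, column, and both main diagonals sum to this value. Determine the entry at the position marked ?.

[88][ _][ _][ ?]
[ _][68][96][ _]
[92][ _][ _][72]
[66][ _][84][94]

76

The remaining cell in row 4 is (4,2) = 324 − 244 = 80.
Using column 1: 88 + 92 + 66 + ? → (2,1) = 324 − 246 = 78.
The remaining cell in main diagonal is (3,3) = 324 − 250 = 74.
Using row 2: 78 + 68 + 96 + ? → (2,4) = 324 − 242 = 82.
Row 3 must total 324; the given cells sum to 238, so (3,2) = 86.
Column 2 must total 324; the given cells sum to 234, so (1,2) = 90.
Column 3: 96 + 74 + 84 + ? = 324, so (1,3) = 70.
From column 4, 324 − (82 + 72 + 94) gives (1,4) = 76.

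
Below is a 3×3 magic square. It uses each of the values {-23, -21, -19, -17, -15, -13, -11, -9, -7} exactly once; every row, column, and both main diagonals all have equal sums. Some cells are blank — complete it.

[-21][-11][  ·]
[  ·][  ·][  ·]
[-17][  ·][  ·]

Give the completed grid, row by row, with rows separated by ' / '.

-21 -11 -13 / -7 -15 -23 / -17 -19 -9

The 9 entries sum to -135, so each line sums to -135/3 = -45.
The remaining cell in row 1 is (1,3) = -45 − (-32) = -13.
Column 1 needs -45; the known cells sum to -38, so (2,1) = -7.
Anti-diagonal: -13 + (-17) + ? = -45, so (2,2) = -15.
The remaining cell in row 2 is (2,3) = -45 − (-22) = -23.
From column 2, -45 − (-11 + (-15)) gives (3,2) = -19.
Column 3 must total -45; the given cells sum to -36, so (3,3) = -9.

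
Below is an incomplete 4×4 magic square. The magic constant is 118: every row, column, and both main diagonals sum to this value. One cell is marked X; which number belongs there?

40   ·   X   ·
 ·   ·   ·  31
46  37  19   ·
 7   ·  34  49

13

From row 3, 118 − (46 + 37 + 19) gives (3,4) = 16.
Row 4 must total 118; the given cells sum to 90, so (4,2) = 28.
From column 1, 118 − (40 + 46 + 7) gives (2,1) = 25.
The remaining cell in column 4 is (1,4) = 118 − 96 = 22.
The remaining cell in main diagonal is (2,2) = 118 − 108 = 10.
Anti-diagonal must total 118; the given cells sum to 66, so (2,3) = 52.
From column 2, 118 − (10 + 37 + 28) gives (1,2) = 43.
Using column 3: 52 + 19 + 34 + ? → (1,3) = 118 − 105 = 13.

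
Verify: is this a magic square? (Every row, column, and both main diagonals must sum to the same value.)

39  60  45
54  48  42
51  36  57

Yes

Row 1: 39 + 60 + 45 = 144.
Row 2: 54 + 48 + 42 = 144.
Row 3: 51 + 36 + 57 = 144.
Column 1: 39 + 54 + 51 = 144.
Column 2: 60 + 48 + 36 = 144.
Column 3: 45 + 42 + 57 = 144.
Main diagonal: 39 + 48 + 57 = 144.
Anti-diagonal: 45 + 48 + 51 = 144.
All lines sum to 144.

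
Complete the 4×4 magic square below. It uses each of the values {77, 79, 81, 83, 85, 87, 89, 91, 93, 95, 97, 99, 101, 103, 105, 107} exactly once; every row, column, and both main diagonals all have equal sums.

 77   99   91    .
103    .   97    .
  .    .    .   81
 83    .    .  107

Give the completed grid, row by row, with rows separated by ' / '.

77 99 91 101 / 103 89 97 79 / 105 87 95 81 / 83 93 85 107

The 16 entries sum to 1472, so each line sums to 1472/4 = 368.
The remaining cell in row 1 is (1,4) = 368 − 267 = 101.
The remaining cell in column 1 is (3,1) = 368 − 263 = 105.
Column 4 needs 368; the known cells sum to 289, so (2,4) = 79.
From anti-diagonal, 368 − (101 + 97 + 83) gives (3,2) = 87.
The remaining cell in row 2 is (2,2) = 368 − 279 = 89.
Row 3: 105 + 87 + 81 + ? = 368, so (3,3) = 95.
The remaining cell in column 2 is (4,2) = 368 − 275 = 93.
Using column 3: 91 + 97 + 95 + ? → (4,3) = 368 − 283 = 85.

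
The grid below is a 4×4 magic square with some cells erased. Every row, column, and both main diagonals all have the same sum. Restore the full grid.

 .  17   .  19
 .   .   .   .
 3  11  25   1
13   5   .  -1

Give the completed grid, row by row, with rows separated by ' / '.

Row 3 is already complete: 3 + 11 + 25 + 1 = 40, so that is the magic constant.
Using row 4: 13 + 5 + (-1) + ? → (4,3) = 40 − 17 = 23.
Column 2 needs 40; the known cells sum to 33, so (2,2) = 7.
Using column 4: 19 + 1 + (-1) + ? → (2,4) = 40 − 19 = 21.
From main diagonal, 40 − (7 + 25 + (-1)) gives (1,1) = 9.
Anti-diagonal must total 40; the given cells sum to 43, so (2,3) = -3.
Row 1 must total 40; the given cells sum to 45, so (1,3) = -5.
Row 2 must total 40; the given cells sum to 25, so (2,1) = 15.

9 17 -5 19 / 15 7 -3 21 / 3 11 25 1 / 13 5 23 -1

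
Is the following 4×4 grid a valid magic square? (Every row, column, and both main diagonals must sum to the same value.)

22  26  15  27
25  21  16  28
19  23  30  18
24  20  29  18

No — column 4 sums to 91 but column 3 sums to 90.

Row 1: 22 + 26 + 15 + 27 = 90.
Row 2: 25 + 21 + 16 + 28 = 90.
Row 3: 19 + 23 + 30 + 18 = 90.
Row 4: 24 + 20 + 29 + 18 = 91.
Column 1: 22 + 25 + 19 + 24 = 90.
Column 2: 26 + 21 + 23 + 20 = 90.
Column 3: 15 + 16 + 30 + 29 = 90.
Column 4: 27 + 28 + 18 + 18 = 91.
Main diagonal: 22 + 21 + 30 + 18 = 91.
Anti-diagonal: 27 + 16 + 23 + 24 = 90.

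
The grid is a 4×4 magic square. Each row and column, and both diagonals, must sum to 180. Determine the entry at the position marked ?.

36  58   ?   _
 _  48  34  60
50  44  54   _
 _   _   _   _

Row 2: 48 + 34 + 60 + ? = 180, so (2,1) = 38.
Row 3: 50 + 44 + 54 + ? = 180, so (3,4) = 32.
Column 1: 36 + 38 + 50 + ? = 180, so (4,1) = 56.
Column 2 needs 180; the known cells sum to 150, so (4,2) = 30.
Main diagonal needs 180; the known cells sum to 138, so (4,4) = 42.
Anti-diagonal must total 180; the given cells sum to 134, so (1,4) = 46.
Row 1: 36 + 58 + 46 + ? = 180, so (1,3) = 40.

40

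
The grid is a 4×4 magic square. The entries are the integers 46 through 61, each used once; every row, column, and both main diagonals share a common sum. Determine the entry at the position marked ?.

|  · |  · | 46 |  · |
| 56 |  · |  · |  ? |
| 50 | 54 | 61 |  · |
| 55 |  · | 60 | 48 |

59

The entries are 46 through 61, which sum to 856, so each line sums to 856/4 = 214.
From row 3, 214 − (50 + 54 + 61) gives (3,4) = 49.
The remaining cell in row 4 is (4,2) = 214 − 163 = 51.
Column 1 must total 214; the given cells sum to 161, so (1,1) = 53.
Using column 3: 46 + 61 + 60 + ? → (2,3) = 214 − 167 = 47.
Main diagonal must total 214; the given cells sum to 162, so (2,2) = 52.
The remaining cell in anti-diagonal is (1,4) = 214 − 156 = 58.
Row 1: 53 + 46 + 58 + ? = 214, so (1,2) = 57.
The remaining cell in row 2 is (2,4) = 214 − 155 = 59.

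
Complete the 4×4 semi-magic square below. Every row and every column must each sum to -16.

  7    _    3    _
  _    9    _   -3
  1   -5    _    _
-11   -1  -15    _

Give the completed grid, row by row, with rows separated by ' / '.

Row 4 must total -16; the given cells sum to -27, so (4,4) = 11.
Using column 1: 7 + 1 + (-11) + ? → (2,1) = -16 − (-3) = -13.
Column 2 needs -16; the known cells sum to 3, so (1,2) = -19.
Row 1 needs -16; the known cells sum to -9, so (1,4) = -7.
Row 2 needs -16; the known cells sum to -7, so (2,3) = -9.
From column 3, -16 − (3 + (-9) + (-15)) gives (3,3) = 5.
Column 4: -7 + (-3) + 11 + ? = -16, so (3,4) = -17.

7 -19 3 -7 / -13 9 -9 -3 / 1 -5 5 -17 / -11 -1 -15 11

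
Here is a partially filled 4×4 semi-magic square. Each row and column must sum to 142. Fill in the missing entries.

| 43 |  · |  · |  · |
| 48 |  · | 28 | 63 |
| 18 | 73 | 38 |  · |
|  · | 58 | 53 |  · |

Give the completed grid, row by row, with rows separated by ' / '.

43 8 23 68 / 48 3 28 63 / 18 73 38 13 / 33 58 53 -2

Row 2 must total 142; the given cells sum to 139, so (2,2) = 3.
From row 3, 142 − (18 + 73 + 38) gives (3,4) = 13.
Using column 1: 43 + 48 + 18 + ? → (4,1) = 142 − 109 = 33.
Using column 2: 3 + 73 + 58 + ? → (1,2) = 142 − 134 = 8.
The remaining cell in column 3 is (1,3) = 142 − 119 = 23.
The remaining cell in row 1 is (1,4) = 142 − 74 = 68.
Row 4 must total 142; the given cells sum to 144, so (4,4) = -2.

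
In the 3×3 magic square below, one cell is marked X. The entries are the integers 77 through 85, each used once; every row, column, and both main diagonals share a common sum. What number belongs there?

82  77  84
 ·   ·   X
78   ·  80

79

The entries are 77 through 85, which sum to 729, so each line sums to 729/3 = 243.
Row 3 needs 243; the known cells sum to 158, so (3,2) = 85.
From column 1, 243 − (82 + 78) gives (2,1) = 83.
Column 2: 77 + 85 + ? = 243, so (2,2) = 81.
From column 3, 243 − (84 + 80) gives (2,3) = 79.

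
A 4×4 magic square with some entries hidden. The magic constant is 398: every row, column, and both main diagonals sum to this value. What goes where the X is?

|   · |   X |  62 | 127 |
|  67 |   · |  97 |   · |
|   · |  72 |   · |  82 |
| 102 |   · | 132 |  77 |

117

Row 4 needs 398; the known cells sum to 311, so (4,2) = 87.
Column 3: 62 + 97 + 132 + ? = 398, so (3,3) = 107.
Column 4: 127 + 82 + 77 + ? = 398, so (2,4) = 112.
Row 2 needs 398; the known cells sum to 276, so (2,2) = 122.
The remaining cell in row 3 is (3,1) = 398 − 261 = 137.
The remaining cell in column 1 is (1,1) = 398 − 306 = 92.
Using column 2: 122 + 72 + 87 + ? → (1,2) = 398 − 281 = 117.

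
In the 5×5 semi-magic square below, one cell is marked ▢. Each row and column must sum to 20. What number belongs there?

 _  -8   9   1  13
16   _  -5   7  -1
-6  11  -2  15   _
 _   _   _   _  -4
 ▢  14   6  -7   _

From row 1, 20 − (-8 + 9 + 1 + 13) gives (1,1) = 5.
Row 2 needs 20; the known cells sum to 17, so (2,2) = 3.
Row 3: -6 + 11 + (-2) + 15 + ? = 20, so (3,5) = 2.
The remaining cell in column 2 is (4,2) = 20 − 20 = 0.
The remaining cell in column 3 is (4,3) = 20 − 8 = 12.
Using column 4: 1 + 7 + 15 + (-7) + ? → (4,4) = 20 − 16 = 4.
Column 5 must total 20; the given cells sum to 10, so (5,5) = 10.
The remaining cell in row 4 is (4,1) = 20 − 12 = 8.
Using row 5: 14 + 6 + (-7) + 10 + ? → (5,1) = 20 − 23 = -3.

-3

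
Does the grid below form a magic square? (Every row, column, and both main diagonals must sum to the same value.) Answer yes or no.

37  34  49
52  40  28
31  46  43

Yes

Row 1: 37 + 34 + 49 = 120.
Row 2: 52 + 40 + 28 = 120.
Row 3: 31 + 46 + 43 = 120.
Column 1: 37 + 52 + 31 = 120.
Column 2: 34 + 40 + 46 = 120.
Column 3: 49 + 28 + 43 = 120.
Main diagonal: 37 + 40 + 43 = 120.
Anti-diagonal: 49 + 40 + 31 = 120.
All lines sum to 120.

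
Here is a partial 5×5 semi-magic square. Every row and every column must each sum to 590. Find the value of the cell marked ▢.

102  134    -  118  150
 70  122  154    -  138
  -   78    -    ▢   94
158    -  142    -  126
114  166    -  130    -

162

Row 1 needs 590; the known cells sum to 504, so (1,3) = 86.
The remaining cell in row 2 is (2,4) = 590 − 484 = 106.
The remaining cell in column 1 is (3,1) = 590 − 444 = 146.
Column 2 must total 590; the given cells sum to 500, so (4,2) = 90.
From column 5, 590 − (150 + 138 + 94 + 126) gives (5,5) = 82.
Row 4 must total 590; the given cells sum to 516, so (4,4) = 74.
Using row 5: 114 + 166 + 130 + 82 + ? → (5,3) = 590 − 492 = 98.
Column 3 must total 590; the given cells sum to 480, so (3,3) = 110.
Column 4: 118 + 106 + 74 + 130 + ? = 590, so (3,4) = 162.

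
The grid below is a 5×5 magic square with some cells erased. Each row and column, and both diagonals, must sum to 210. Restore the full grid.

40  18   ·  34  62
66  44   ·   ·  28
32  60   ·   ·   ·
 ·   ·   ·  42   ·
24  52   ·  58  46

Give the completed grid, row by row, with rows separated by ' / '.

40 18 56 34 62 / 66 44 22 50 28 / 32 60 38 26 54 / 48 36 64 42 20 / 24 52 30 58 46

From row 1, 210 − (40 + 18 + 34 + 62) gives (1,3) = 56.
The remaining cell in row 5 is (5,3) = 210 − 180 = 30.
Column 1 must total 210; the given cells sum to 162, so (4,1) = 48.
Column 2: 18 + 44 + 60 + 52 + ? = 210, so (4,2) = 36.
Main diagonal: 40 + 44 + 42 + 46 + ? = 210, so (3,3) = 38.
The remaining cell in anti-diagonal is (2,4) = 210 − 160 = 50.
Row 2: 66 + 44 + 50 + 28 + ? = 210, so (2,3) = 22.
Column 3 must total 210; the given cells sum to 146, so (4,3) = 64.
Column 4 needs 210; the known cells sum to 184, so (3,4) = 26.
The remaining cell in row 3 is (3,5) = 210 − 156 = 54.
Row 4 must total 210; the given cells sum to 190, so (4,5) = 20.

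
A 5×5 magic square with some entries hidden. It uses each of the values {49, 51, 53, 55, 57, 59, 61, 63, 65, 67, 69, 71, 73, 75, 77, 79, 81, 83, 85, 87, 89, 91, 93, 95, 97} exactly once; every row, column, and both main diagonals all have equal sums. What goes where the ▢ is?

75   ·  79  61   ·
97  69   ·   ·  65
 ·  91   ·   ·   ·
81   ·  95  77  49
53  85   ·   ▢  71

The 25 entries sum to 1825, so each line sums to 1825/5 = 365.
The remaining cell in row 4 is (4,2) = 365 − 302 = 63.
Using column 1: 75 + 97 + 81 + 53 + ? → (3,1) = 365 − 306 = 59.
Column 2: 69 + 91 + 63 + 85 + ? = 365, so (1,2) = 57.
The remaining cell in main diagonal is (3,3) = 365 − 292 = 73.
Using row 1: 75 + 57 + 79 + 61 + ? → (1,5) = 365 − 272 = 93.
Column 5 needs 365; the known cells sum to 278, so (3,5) = 87.
Anti-diagonal: 93 + 73 + 63 + 53 + ? = 365, so (2,4) = 83.
Row 2 needs 365; the known cells sum to 314, so (2,3) = 51.
Row 3 must total 365; the given cells sum to 310, so (3,4) = 55.
Using column 3: 79 + 51 + 73 + 95 + ? → (5,3) = 365 − 298 = 67.
Column 4: 61 + 83 + 55 + 77 + ? = 365, so (5,4) = 89.

89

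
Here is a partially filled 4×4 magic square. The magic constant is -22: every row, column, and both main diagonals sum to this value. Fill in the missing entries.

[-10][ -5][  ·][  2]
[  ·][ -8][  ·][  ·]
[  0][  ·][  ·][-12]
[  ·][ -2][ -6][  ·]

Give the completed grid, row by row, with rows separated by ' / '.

-10 -5 -9 2 / 1 -8 -4 -11 / 0 -7 -3 -12 / -13 -2 -6 -1

The remaining cell in row 1 is (1,3) = -22 − (-13) = -9.
Using column 2: -5 + (-8) + (-2) + ? → (3,2) = -22 − (-15) = -7.
Row 3: 0 + (-7) + (-12) + ? = -22, so (3,3) = -3.
Column 3 needs -22; the known cells sum to -18, so (2,3) = -4.
Main diagonal needs -22; the known cells sum to -21, so (4,4) = -1.
The remaining cell in anti-diagonal is (4,1) = -22 − (-9) = -13.
Column 1 needs -22; the known cells sum to -23, so (2,1) = 1.
Using column 4: 2 + (-12) + (-1) + ? → (2,4) = -22 − (-11) = -11.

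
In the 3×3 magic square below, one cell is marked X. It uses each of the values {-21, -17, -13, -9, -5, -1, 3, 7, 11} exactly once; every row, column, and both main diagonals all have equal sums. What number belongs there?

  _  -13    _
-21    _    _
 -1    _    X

-17

The 9 entries sum to -45, so each line sums to -45/3 = -15.
Column 1 must total -15; the given cells sum to -22, so (1,1) = 7.
The remaining cell in row 1 is (1,3) = -15 − (-6) = -9.
Using anti-diagonal: -9 + (-1) + ? → (2,2) = -15 − (-10) = -5.
Row 2 needs -15; the known cells sum to -26, so (2,3) = 11.
Column 2: -13 + (-5) + ? = -15, so (3,2) = 3.
Column 3: -9 + 11 + ? = -15, so (3,3) = -17.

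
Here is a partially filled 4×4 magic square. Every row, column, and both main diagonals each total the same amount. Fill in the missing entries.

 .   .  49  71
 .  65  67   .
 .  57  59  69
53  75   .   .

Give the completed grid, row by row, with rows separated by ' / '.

Anti-diagonal is already complete: 71 + 67 + 57 + 53 = 248, so that is the magic constant.
From row 3, 248 − (57 + 59 + 69) gives (3,1) = 63.
Column 2: 65 + 57 + 75 + ? = 248, so (1,2) = 51.
Column 3 needs 248; the known cells sum to 175, so (4,3) = 73.
Using row 1: 51 + 49 + 71 + ? → (1,1) = 248 − 171 = 77.
From row 4, 248 − (53 + 75 + 73) gives (4,4) = 47.
Using column 1: 77 + 63 + 53 + ? → (2,1) = 248 − 193 = 55.
Using column 4: 71 + 69 + 47 + ? → (2,4) = 248 − 187 = 61.

77 51 49 71 / 55 65 67 61 / 63 57 59 69 / 53 75 73 47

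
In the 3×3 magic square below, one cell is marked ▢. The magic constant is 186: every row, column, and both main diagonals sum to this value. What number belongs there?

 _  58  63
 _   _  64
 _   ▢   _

The remaining cell in row 1 is (1,1) = 186 − 121 = 65.
The remaining cell in column 3 is (3,3) = 186 − 127 = 59.
Main diagonal needs 186; the known cells sum to 124, so (2,2) = 62.
Anti-diagonal: 63 + 62 + ? = 186, so (3,1) = 61.
Row 2 must total 186; the given cells sum to 126, so (2,1) = 60.
From row 3, 186 − (61 + 59) gives (3,2) = 66.

66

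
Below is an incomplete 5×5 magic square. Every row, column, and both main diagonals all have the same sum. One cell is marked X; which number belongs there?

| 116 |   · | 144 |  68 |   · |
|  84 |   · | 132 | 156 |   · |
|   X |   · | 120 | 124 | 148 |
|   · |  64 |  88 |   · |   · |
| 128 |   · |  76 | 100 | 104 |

Column 3 is complete and sums to 560; that is the magic constant.
From row 5, 560 − (128 + 76 + 100 + 104) gives (5,2) = 152.
Using column 4: 68 + 156 + 124 + 100 + ? → (4,4) = 560 − 448 = 112.
Main diagonal: 116 + 120 + 112 + 104 + ? = 560, so (2,2) = 108.
Anti-diagonal must total 560; the given cells sum to 468, so (1,5) = 92.
Row 1 must total 560; the given cells sum to 420, so (1,2) = 140.
Row 2 must total 560; the given cells sum to 480, so (2,5) = 80.
Column 2 needs 560; the known cells sum to 464, so (3,2) = 96.
Column 5: 92 + 80 + 148 + 104 + ? = 560, so (4,5) = 136.
From row 3, 560 − (96 + 120 + 124 + 148) gives (3,1) = 72.

72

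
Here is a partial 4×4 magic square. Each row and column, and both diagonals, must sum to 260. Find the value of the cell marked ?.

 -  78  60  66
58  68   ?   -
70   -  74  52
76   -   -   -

54

The remaining cell in row 1 is (1,1) = 260 − 204 = 56.
From row 3, 260 − (70 + 74 + 52) gives (3,2) = 64.
The remaining cell in column 2 is (4,2) = 260 − 210 = 50.
Main diagonal: 56 + 68 + 74 + ? = 260, so (4,4) = 62.
Anti-diagonal needs 260; the known cells sum to 206, so (2,3) = 54.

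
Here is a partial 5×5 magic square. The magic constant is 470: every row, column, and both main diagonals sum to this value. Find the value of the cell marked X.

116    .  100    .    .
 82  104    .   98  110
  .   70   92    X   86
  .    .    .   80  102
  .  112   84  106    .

114

Row 2 needs 470; the known cells sum to 394, so (2,3) = 76.
Column 3 needs 470; the known cells sum to 352, so (4,3) = 118.
Main diagonal must total 470; the given cells sum to 392, so (5,5) = 78.
Row 5 needs 470; the known cells sum to 380, so (5,1) = 90.
Column 5 needs 470; the known cells sum to 376, so (1,5) = 94.
Anti-diagonal: 94 + 98 + 92 + 90 + ? = 470, so (4,2) = 96.
The remaining cell in row 4 is (4,1) = 470 − 396 = 74.
Column 1 needs 470; the known cells sum to 362, so (3,1) = 108.
The remaining cell in column 2 is (1,2) = 470 − 382 = 88.
Row 1 needs 470; the known cells sum to 398, so (1,4) = 72.
Row 3 must total 470; the given cells sum to 356, so (3,4) = 114.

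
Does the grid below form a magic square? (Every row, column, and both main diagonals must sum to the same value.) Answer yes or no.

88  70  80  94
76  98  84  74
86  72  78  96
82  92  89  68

No — anti-diagonal sums to 332 but column 3 sums to 331.

Row 1: 88 + 70 + 80 + 94 = 332.
Row 2: 76 + 98 + 84 + 74 = 332.
Row 3: 86 + 72 + 78 + 96 = 332.
Row 4: 82 + 92 + 89 + 68 = 331.
Column 1: 88 + 76 + 86 + 82 = 332.
Column 2: 70 + 98 + 72 + 92 = 332.
Column 3: 80 + 84 + 78 + 89 = 331.
Column 4: 94 + 74 + 96 + 68 = 332.
Main diagonal: 88 + 98 + 78 + 68 = 332.
Anti-diagonal: 94 + 84 + 72 + 82 = 332.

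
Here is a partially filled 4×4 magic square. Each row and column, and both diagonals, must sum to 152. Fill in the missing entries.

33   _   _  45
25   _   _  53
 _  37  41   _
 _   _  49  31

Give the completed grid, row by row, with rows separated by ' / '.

Column 4 needs 152; the known cells sum to 129, so (3,4) = 23.
Main diagonal: 33 + 41 + 31 + ? = 152, so (2,2) = 47.
Row 2 needs 152; the known cells sum to 125, so (2,3) = 27.
Using row 3: 37 + 41 + 23 + ? → (3,1) = 152 − 101 = 51.
Column 1: 33 + 25 + 51 + ? = 152, so (4,1) = 43.
Column 3 needs 152; the known cells sum to 117, so (1,3) = 35.
From row 1, 152 − (33 + 35 + 45) gives (1,2) = 39.
Using row 4: 43 + 49 + 31 + ? → (4,2) = 152 − 123 = 29.

33 39 35 45 / 25 47 27 53 / 51 37 41 23 / 43 29 49 31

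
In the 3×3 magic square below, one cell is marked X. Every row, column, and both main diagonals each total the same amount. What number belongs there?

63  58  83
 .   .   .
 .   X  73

Row 1 is complete and sums to 204; that is the magic constant.
Column 3 needs 204; the known cells sum to 156, so (2,3) = 48.
Using main diagonal: 63 + 73 + ? → (2,2) = 204 − 136 = 68.
From anti-diagonal, 204 − (83 + 68) gives (3,1) = 53.
Using row 2: 68 + 48 + ? → (2,1) = 204 − 116 = 88.
From row 3, 204 − (53 + 73) gives (3,2) = 78.

78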